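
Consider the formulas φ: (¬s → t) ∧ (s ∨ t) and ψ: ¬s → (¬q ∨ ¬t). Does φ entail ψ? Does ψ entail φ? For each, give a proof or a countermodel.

Both directions fail.

(⇒) This fails. Under q = T, t = T, s = F, the left side is true but the right side is false.

(⇐) This fails. Under q = F, t = F, s = F, the left side is false but the right side is true.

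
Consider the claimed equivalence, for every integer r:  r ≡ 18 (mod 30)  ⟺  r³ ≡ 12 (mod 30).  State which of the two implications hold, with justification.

Both directions hold; the statement is true.

(⟹) Suppose r ≡ 18 (mod 30). Write r = 30j + 18. Then (30j + 18)³ = 27000j³ + 48600j² + 29160j + 5832 = 30(900j³ + 1620j² + 972j + 194) + 12, so r³ ≡ 12 (mod 30).

(⟸) Conversely, suppose r³ ≡ 12 (mod 30). The only residue r in {0, …, 29} with r³ ≡ 12 (mod 30) is r = 18, so r ≡ 18 (mod 30).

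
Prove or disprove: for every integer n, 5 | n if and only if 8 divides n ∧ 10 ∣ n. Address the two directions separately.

Not equivalent: only (⇐) holds.

(⇒) This fails: take n = 5. Certainly 5 ∣ 5, but 8 ∤ 5.

(⇐) Suppose 8 ∣ n and 10 ∣ n. Any common multiple of 8 and 10 is a multiple of their lcm; here lcm(8, 10) = 8·10/gcd(8, 10) = 80/2 = 40, so 40 ∣ n. Since 5 ∣ 40, it follows that 5 ∣ n.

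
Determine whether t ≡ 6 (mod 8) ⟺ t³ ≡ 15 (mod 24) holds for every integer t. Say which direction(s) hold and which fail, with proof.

(⇒) This fails: take t = 6. Then 6 ≡ 6 (mod 8), but 6³ = 216 ≡ 0 (mod 24), not 15.

(⇐) This fails: take t = 15. Then 15³ = 3375 ≡ 15 (mod 24), yet 15 ≡ 7 (mod 8), not 6.

(⇒) fails and (⇐) fails.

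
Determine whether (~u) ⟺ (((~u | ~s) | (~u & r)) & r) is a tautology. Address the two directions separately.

Both directions fail.

Forward direction. This fails. Under s = F, u = F, r = F, the left side is true but the right side is false.

Converse. This fails. Under s = F, u = T, r = T, the left side is false but the right side is true.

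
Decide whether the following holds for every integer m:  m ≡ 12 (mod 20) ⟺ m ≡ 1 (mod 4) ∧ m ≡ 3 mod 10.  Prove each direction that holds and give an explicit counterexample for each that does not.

(⇒) This fails: m = 12 gives 12 ≡ 12 (mod 20) but 12 ≡ 0 (mod 4), so the conjunction on the right does not hold.

(⇐) This fails: m = 13 satisfies both congruences on the right (13 ≡ 1 mod 4 and 13 ≡ 3 mod 10) yet 13 ≡ 13 (mod 20), not 12.

Neither implication holds.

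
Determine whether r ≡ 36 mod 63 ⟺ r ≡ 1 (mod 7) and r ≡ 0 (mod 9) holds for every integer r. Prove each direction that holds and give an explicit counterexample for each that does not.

The biconditional holds.

[⇐] If r ≡ 1 (mod 7) and r ≡ 0 (mod 9), then by the Chinese remainder theorem r ≡ 36 (mod 63). This is exactly r ≡ 36 (mod 63).

[⇒] Suppose r ≡ 36 (mod 63); write r = 63j + 36. Since 7 ∣ 63, reducing mod 7 gives r ≡ 36 ≡ 1 (mod 7); since 9 ∣ 63, reducing mod 9 gives r ≡ 36 ≡ 0 (mod 9).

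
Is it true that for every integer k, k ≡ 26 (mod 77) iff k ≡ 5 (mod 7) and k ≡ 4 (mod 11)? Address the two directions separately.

Equivalent; both directions hold.

[⇒] Suppose k ≡ 26 (mod 77); write k = 77j + 26. Since 7 ∣ 77, reducing mod 7 gives k ≡ 26 ≡ 5 (mod 7); since 11 ∣ 77, reducing mod 11 gives k ≡ 26 ≡ 4 (mod 11).

[⇐] Conversely, if k ≡ 5 (mod 7) and k ≡ 4 (mod 11), then by the Chinese remainder theorem k ≡ 26 (mod 77). This is exactly k ≡ 26 (mod 77).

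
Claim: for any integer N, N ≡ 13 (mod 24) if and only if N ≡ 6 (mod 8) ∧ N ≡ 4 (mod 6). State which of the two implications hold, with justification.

(→) This fails: N = 13 gives 13 ≡ 13 (mod 24) but 13 ≡ 5 (mod 8), so the conjunction on the right does not hold.

(←) This fails: N = 22 satisfies both congruences on the right (22 ≡ 6 mod 8 and 22 ≡ 4 mod 6) yet 22 ≡ 22 (mod 24), not 13.

(⇒) fails and (⇐) fails.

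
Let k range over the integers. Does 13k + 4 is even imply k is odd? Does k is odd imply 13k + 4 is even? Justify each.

(⟹) This fails: k = 4 gives 13k + 4 = 56, which is even, but 4 is even, not odd.

(⟸) This also fails: k = 1 is odd, but 13k + 4 = 17 is odd, not even.

Neither direction holds.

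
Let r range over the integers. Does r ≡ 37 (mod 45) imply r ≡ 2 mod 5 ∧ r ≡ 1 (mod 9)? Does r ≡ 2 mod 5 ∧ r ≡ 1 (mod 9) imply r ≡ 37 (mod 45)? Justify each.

Both directions hold; the statement is true.

(⇒) Suppose r ≡ 37 (mod 45); write r = 45j + 37. Since 5 ∣ 45, reducing mod 5 gives r ≡ 37 ≡ 2 (mod 5); since 9 ∣ 45, reducing mod 9 gives r ≡ 37 ≡ 1 (mod 9).

(⇐) Conversely, if r ≡ 2 (mod 5) and r ≡ 1 (mod 9), then by the Chinese remainder theorem r ≡ 37 (mod 45). This is exactly r ≡ 37 (mod 45).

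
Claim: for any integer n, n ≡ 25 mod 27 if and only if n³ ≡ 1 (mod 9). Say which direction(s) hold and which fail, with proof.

Forward direction. Suppose n ≡ 25 (mod 27). Then n³ ≡ 25³ = 15625 (mod 27), and since 9 ∣ 27, also n³ ≡ 1 (mod 9).

Converse. This fails: take n = 1. Then 1³ = 1 ≡ 1 (mod 9), yet 1 ≡ 1 (mod 27), not 25.

(⇒) holds; (⇐) fails.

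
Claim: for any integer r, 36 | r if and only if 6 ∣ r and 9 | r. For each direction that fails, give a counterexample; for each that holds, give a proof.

Only the forward implication holds.

(⇒) If 36 ∣ r, write r = 36q. Since 36 = 6·6, r = 6·(6q), so 6 ∣ r; and since 36 = 4·9, r = 9·(4q), so 9 ∣ r.

(⇐) This fails: take r = 18. Both 6 ∣ 18 and 9 ∣ 18, yet 18 is not a multiple of 36 (since 18 = 0·36 + 18), so 36 ∤ 18.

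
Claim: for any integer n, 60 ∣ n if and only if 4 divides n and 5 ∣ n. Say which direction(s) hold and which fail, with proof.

Not equivalent: only (⇒) holds.

(⇒) If 60 ∣ n, write n = 60q. Since 60 = 15·4, n = 4·(15q), so 4 ∣ n; and since 60 = 12·5, n = 5·(12q), so 5 ∣ n.

(⇐) This fails: take n = 20. Both 4 ∣ 20 and 5 ∣ 20, yet 20 is not a multiple of 60 (since 20 = 0·60 + 20), so 60 ∤ 20.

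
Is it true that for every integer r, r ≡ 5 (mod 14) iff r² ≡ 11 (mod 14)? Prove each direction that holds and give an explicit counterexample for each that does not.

[⇐] This fails: take r = 9. Then 9² = 81 ≡ 11 (mod 14), yet 9 ≡ 9 (mod 14), not 5.

[⇒] Suppose r ≡ 5 (mod 14). Write r = 14j + 5. Then (14j + 5)² = 196j² + 140j + 25 = 14(14j² + 10j + 1) + 11, so r² ≡ 11 (mod 14).

(⇒) holds; (⇐) fails.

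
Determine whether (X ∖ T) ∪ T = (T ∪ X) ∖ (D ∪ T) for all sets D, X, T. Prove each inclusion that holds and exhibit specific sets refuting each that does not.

(⊆) This inclusion fails. Take D = {1}, X = {1}, T = ∅; then 1 ∈ (X ∖ T) ∪ T but 1 ∉ (T ∪ X) ∖ (D ∪ T).

(⊇) Let x ∈ (T ∪ X) ∖ (D ∪ T). Then x ∈ X and x ∉ D, T, from which x ∈ (X ∖ T) ∪ T.

The sets are not equal: only the reverse inclusion holds.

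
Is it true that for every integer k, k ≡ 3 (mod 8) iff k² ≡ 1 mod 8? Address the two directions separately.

(→) Suppose k ≡ 3 (mod 8). Write k = 8j + 3. Then (8j + 3)² = 64j² + 48j + 9 = 8(8j² + 6j + 1) + 1, so k² ≡ 1 (mod 8).

(←) This fails: take k = 1. Then 1² = 1 ≡ 1 (mod 8), yet 1 ≡ 1 (mod 8), not 3.

(⇒) holds; (⇐) fails.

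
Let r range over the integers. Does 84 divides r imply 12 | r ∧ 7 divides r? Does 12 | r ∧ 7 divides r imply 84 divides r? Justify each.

Both directions hold.

Converse. Suppose 12 ∣ r and 7 ∣ r. Any common multiple of 12 and 7 is a multiple of their lcm; here gcd(12, 7) = 1, so lcm(12, 7) = 12·7 = 84, so 84 ∣ r.

Forward direction. If 84 ∣ r, write r = 84q. Since 84 = 7·12, r = 12·(7q), so 12 ∣ r; and since 84 = 12·7, r = 7·(12q), so 7 ∣ r.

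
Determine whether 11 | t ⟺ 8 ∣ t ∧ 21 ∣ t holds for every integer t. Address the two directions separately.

Both directions fail.

Forward direction. This fails: take t = 11. Certainly 11 ∣ 11, but 8 ∤ 11.

Converse. This fails: take t = 168. Both 8 ∣ 168 and 21 ∣ 168, yet 168 is not a multiple of 11 (since 168 = 15·11 + 3), so 11 ∤ 168.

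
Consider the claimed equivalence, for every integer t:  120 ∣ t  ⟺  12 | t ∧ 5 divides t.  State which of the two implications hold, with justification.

(⇒) If 120 ∣ t, write t = 120q. Since 120 = 10·12, t = 12·(10q), so 12 ∣ t; and since 120 = 24·5, t = 5·(24q), so 5 ∣ t.

(⇐) This fails: take t = 60. Both 12 ∣ 60 and 5 ∣ 60, yet 60 is not a multiple of 120 (since 60 = 0·120 + 60), so 120 ∤ 60.

Only the forward direction holds.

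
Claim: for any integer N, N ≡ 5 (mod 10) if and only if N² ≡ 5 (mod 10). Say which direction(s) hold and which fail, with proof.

The biconditional holds.

[⇐] Suppose N² ≡ 5 (mod 10). The only residue r in {0, …, 9} with r² ≡ 5 (mod 10) is r = 5, so N ≡ 5 (mod 10).

[⇒] Suppose N ≡ 5 (mod 10). Write N = 10j + 5. Then (10j + 5)² = 100j² + 100j + 25 = 10(10j² + 10j + 2) + 5, so N² ≡ 5 (mod 10).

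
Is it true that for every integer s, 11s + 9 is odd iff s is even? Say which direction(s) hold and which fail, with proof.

(⇒) Suppose 11s + 9 is odd. Since 11 is odd, 11s and s have the same parity, so 11s + 9 ≡ s + 9 (mod 2). As 9 is odd, 11s + 9 is odd exactly when s is even. Thus s is even.

(⇐) Conversely, suppose s is even; write s = 2j. Then 11s + 9 = 11·(2j) + 9 = 2·11j + 9, which is odd.

Both directions hold; the statement is true.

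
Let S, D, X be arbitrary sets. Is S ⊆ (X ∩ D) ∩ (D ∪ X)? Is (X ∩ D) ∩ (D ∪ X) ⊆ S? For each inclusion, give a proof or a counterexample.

(⊆) fails and (⊇) fails.

(⊆) This inclusion fails. Take S = {1}, D = ∅, X = ∅; then 1 ∈ S but 1 ∉ (X ∩ D) ∩ (D ∪ X).

(⊇) This inclusion fails. Take S = ∅, D = {1}, X = {1}; then 1 ∈ (X ∩ D) ∩ (D ∪ X) but 1 ∉ S.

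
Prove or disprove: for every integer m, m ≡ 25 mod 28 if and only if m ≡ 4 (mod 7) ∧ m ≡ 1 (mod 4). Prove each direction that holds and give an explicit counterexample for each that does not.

(→) Suppose m ≡ 25 (mod 28); write m = 28j + 25. Since 7 ∣ 28, reducing mod 7 gives m ≡ 25 ≡ 4 (mod 7); since 4 ∣ 28, reducing mod 4 gives m ≡ 25 ≡ 1 (mod 4).

(←) Conversely, if m ≡ 4 (mod 7) and m ≡ 1 (mod 4), then by the Chinese remainder theorem m ≡ 25 (mod 28). This is exactly m ≡ 25 (mod 28).

The biconditional holds.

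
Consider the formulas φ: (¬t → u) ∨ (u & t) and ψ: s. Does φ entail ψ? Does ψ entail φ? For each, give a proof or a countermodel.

(⇒) This fails. Under s = F, u = T, t = F, the left side is true but the right side is false.

(⇐) This fails. Under s = T, u = F, t = F, the left side is false but the right side is true.

Neither direction holds.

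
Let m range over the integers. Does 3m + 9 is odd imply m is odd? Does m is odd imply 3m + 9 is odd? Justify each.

(→) This fails: m = 4 gives 3m + 9 = 21, which is odd, but 4 is even, not odd.

(←) This also fails: m = 3 is odd, but 3m + 9 = 18 is even, not odd.

Neither implication holds.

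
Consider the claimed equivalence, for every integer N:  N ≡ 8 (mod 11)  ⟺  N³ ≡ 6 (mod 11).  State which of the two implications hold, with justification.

(→) Suppose N ≡ 8 (mod 11). Write N = 11j + 8. Then (11j + 8)³ = 1331j³ + 2904j² + 2112j + 512 = 11(121j³ + 264j² + 192j + 46) + 6, so N³ ≡ 6 (mod 11).

(←) Conversely, suppose N³ ≡ 6 (mod 11). The only residue r in {0, …, 10} with r³ ≡ 6 (mod 11) is r = 8, so N ≡ 8 (mod 11).

Both directions hold; the statement is true.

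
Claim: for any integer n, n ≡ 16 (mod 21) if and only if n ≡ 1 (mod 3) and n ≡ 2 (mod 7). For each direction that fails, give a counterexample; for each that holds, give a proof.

(⇐) If n ≡ 1 (mod 3) and n ≡ 2 (mod 7), then by the Chinese remainder theorem n ≡ 16 (mod 21). This is exactly n ≡ 16 (mod 21).

(⇒) Suppose n ≡ 16 (mod 21); write n = 21j + 16. Since 3 ∣ 21, reducing mod 3 gives n ≡ 16 ≡ 1 (mod 3); since 7 ∣ 21, reducing mod 7 gives n ≡ 16 ≡ 2 (mod 7).

Equivalent; both directions hold.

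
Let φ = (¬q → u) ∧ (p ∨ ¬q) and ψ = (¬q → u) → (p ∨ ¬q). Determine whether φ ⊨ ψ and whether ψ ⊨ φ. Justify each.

(⇐) This fails. Under p = F, u = F, q = F, the left side is false but the right side is true.

(⇒) Assume the antecedent. If p is true, (¬q → u) → (p ∨ ¬q) reduces to true regardless of the other variables. If p is false, the antecedent forces (p = F, u = T, q = F), and (¬q → u) → (p ∨ ¬q) holds there. Either way (¬q → u) → (p ∨ ¬q) holds.

Only the forward implication holds.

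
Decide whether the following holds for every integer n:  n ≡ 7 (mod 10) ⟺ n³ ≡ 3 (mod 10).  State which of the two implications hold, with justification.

Both implications hold.

Converse. For the converse, argue contrapositively. If n ≢ 7 (mod 10), then n is congruent to one of 0, 1, 2, 3, 4, 5, 6, 8, 9 modulo 10, and these give n³ ≡ 0, 1, 8, 7, 4, 5, 6, 2, 9 respectively — never 3.

Forward direction. Suppose n ≡ 7 (mod 10). Write n = 10j + 7. Then (10j + 7)³ = 1000j³ + 2100j² + 1470j + 343 = 10(100j³ + 210j² + 147j + 34) + 3, so n³ ≡ 3 (mod 10).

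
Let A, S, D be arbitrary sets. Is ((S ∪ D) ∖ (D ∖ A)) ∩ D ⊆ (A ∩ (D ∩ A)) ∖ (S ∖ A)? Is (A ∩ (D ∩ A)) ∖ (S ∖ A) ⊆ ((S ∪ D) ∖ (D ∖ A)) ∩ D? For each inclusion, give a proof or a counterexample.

(⟹) Let x ∈ ((S ∪ D) ∖ (D ∖ A)) ∩ D. Then either x ∈ A ∩ D and x ∉ S; or x ∈ A ∩ S ∩ D. In each case x ∈ (A ∩ (D ∩ A)) ∖ (S ∖ A), so ((S ∪ D) ∖ (D ∖ A)) ∩ D ⊆ (A ∩ (D ∩ A)) ∖ (S ∖ A).

(⟸) Let x ∈ (A ∩ (D ∩ A)) ∖ (S ∖ A). Then either x ∈ A ∩ D and x ∉ S; or x ∈ A ∩ S ∩ D. In each case x ∈ ((S ∪ D) ∖ (D ∖ A)) ∩ D, so (A ∩ (D ∩ A)) ∖ (S ∖ A) ⊆ ((S ∪ D) ∖ (D ∖ A)) ∩ D.

The two sets are equal.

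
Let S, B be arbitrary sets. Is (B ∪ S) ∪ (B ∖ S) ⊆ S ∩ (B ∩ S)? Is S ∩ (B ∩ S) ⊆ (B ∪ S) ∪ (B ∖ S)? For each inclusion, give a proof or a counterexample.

Only the reverse inclusion holds.

(⊆) This inclusion fails. Take S = {1}, B = ∅; then 1 ∈ (B ∪ S) ∪ (B ∖ S) but 1 ∉ S ∩ (B ∩ S).

(⊇) Let x ∈ S ∩ (B ∩ S). Then x ∈ S ∩ B, from which x ∈ (B ∪ S) ∪ (B ∖ S).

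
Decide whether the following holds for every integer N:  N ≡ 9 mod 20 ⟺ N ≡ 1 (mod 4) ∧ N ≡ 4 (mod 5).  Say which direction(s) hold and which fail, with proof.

Both directions hold; the statement is true.

Forward direction. Suppose N ≡ 9 (mod 20); write N = 20j + 9. Since 4 ∣ 20, reducing mod 4 gives N ≡ 9 ≡ 1 (mod 4); since 5 ∣ 20, reducing mod 5 gives N ≡ 9 ≡ 4 (mod 5).

Converse. If N ≡ 1 (mod 4) and N ≡ 4 (mod 5), then by the Chinese remainder theorem N ≡ 9 (mod 20). This is exactly N ≡ 9 (mod 20).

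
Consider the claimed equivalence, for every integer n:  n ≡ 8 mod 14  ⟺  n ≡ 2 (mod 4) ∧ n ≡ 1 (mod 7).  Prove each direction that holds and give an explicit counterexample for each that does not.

(⇐) If n ≡ 2 (mod 4) and n ≡ 1 (mod 7), then by the Chinese remainder theorem n ≡ 22 (mod 28). Since 22 ≡ 8 (mod 14) and 14 ∣ 28, we get n ≡ 8 (mod 14).

(⇒) This fails: n = 8 gives 8 ≡ 8 (mod 14) but 8 ≡ 0 (mod 4), so the conjunction on the right does not hold.

Only the reverse direction holds.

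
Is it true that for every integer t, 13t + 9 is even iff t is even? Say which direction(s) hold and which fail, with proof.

(⟹) This fails: t = 1 gives 13t + 9 = 22, which is even, but 1 is odd, not even.

(⟸) This also fails: t = 6 is even, but 13t + 9 = 87 is odd, not even.

(⇒) fails and (⇐) fails.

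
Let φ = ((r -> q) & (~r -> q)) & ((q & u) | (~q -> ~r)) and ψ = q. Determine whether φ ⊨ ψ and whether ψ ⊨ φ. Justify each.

(⟹) Assume the antecedent. If q is true, q reduces to true regardless of the other variables. If q is false, the antecedent cannot hold. Either way q holds.

(⟸) Assume the antecedent. If q is true, the consequent reduces to true regardless of the other variables. If q is false, the antecedent cannot hold. Either way the consequent holds.

Equivalent; both directions hold.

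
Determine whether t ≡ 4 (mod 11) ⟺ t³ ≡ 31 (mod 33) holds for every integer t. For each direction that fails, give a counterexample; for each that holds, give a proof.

The forward direction fails; the converse holds.

(⇒) This fails: take t = 15. Then 15 ≡ 4 (mod 11), but 15³ = 3375 ≡ 9 (mod 33), not 31.

(⇐) Conversely, the residues r modulo 33 with r³ ≡ 31 (mod 33) are exactly {4}, and each is ≡ 4 (mod 11).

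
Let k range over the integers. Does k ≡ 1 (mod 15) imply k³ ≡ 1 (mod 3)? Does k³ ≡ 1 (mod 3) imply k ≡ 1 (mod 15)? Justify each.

Not equivalent: only (⇒) holds.

(⇒) Suppose k ≡ 1 (mod 15). Then k³ ≡ 1³ = 1 (mod 15), and since 3 ∣ 15, also k³ ≡ 1 (mod 3).

(⇐) This fails: take k = 4. Then 4³ = 64 ≡ 1 (mod 3), yet 4 ≡ 4 (mod 15), not 1.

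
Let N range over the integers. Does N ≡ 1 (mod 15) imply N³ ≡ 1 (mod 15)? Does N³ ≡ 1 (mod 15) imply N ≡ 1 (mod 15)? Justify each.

(⟹) Suppose N ≡ 1 (mod 15). Write N = 15j + 1. Then (15j + 1)³ = 3375j³ + 675j² + 45j + 1 = 15(225j³ + 45j² + 3j) + 1, so N³ ≡ 1 (mod 15).

(⟸) Conversely, suppose N³ ≡ 1 (mod 15). The only residue r in {0, …, 14} with r³ ≡ 1 (mod 15) is r = 1, so N ≡ 1 (mod 15).

Both implications hold.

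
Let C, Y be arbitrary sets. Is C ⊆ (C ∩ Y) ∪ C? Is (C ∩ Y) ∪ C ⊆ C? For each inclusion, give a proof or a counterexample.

Forward inclusion. Let x ∈ C. Then either x ∈ C and x ∉ Y; or x ∈ C ∩ Y. In each case x ∈ (C ∩ Y) ∪ C, so C ⊆ (C ∩ Y) ∪ C.

Reverse inclusion. Let x ∈ (C ∩ Y) ∪ C. Then either x ∈ C and x ∉ Y; or x ∈ C ∩ Y. In each case x ∈ C, so (C ∩ Y) ∪ C ⊆ C.

The two sets are equal.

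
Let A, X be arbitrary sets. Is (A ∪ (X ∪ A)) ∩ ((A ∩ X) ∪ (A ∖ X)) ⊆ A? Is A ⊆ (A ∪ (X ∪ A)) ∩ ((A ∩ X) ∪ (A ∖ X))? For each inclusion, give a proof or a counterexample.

Both inclusions hold; the sets are equal.

Reverse inclusion. Let x ∈ A. Then either x ∈ A and x ∉ X; or x ∈ A ∩ X. In each case x ∈ (A ∪ (X ∪ A)) ∩ ((A ∩ X) ∪ (A ∖ X)), so A ⊆ (A ∪ (X ∪ A)) ∩ ((A ∩ X) ∪ (A ∖ X)).

Forward inclusion. Let x ∈ (A ∪ (X ∪ A)) ∩ ((A ∩ X) ∪ (A ∖ X)). Then either x ∈ A and x ∉ X; or x ∈ A ∩ X. In each case x ∈ A, so (A ∪ (X ∪ A)) ∩ ((A ∩ X) ∪ (A ∖ X)) ⊆ A.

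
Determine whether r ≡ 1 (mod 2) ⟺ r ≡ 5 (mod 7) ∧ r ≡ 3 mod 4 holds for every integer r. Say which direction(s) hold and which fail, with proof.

(⇒) This fails: r = 1 gives 1 ≡ 1 (mod 2) but 1 ≡ 1 (mod 7), so the conjunction on the right does not hold.

(⇐) Conversely, if r ≡ 5 (mod 7) and r ≡ 3 (mod 4), then by the Chinese remainder theorem r ≡ 19 (mod 28). Since 19 ≡ 1 (mod 2) and 2 ∣ 28, we get r ≡ 1 (mod 2).

The forward direction fails; the converse holds.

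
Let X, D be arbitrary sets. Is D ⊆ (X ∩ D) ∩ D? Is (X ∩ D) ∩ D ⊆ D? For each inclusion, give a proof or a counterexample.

(⟹) This inclusion fails. Take X = ∅, D = {1}; then 1 ∈ D but 1 ∉ (X ∩ D) ∩ D.

(⟸) Let x ∈ (X ∩ D) ∩ D. Then x ∈ X ∩ D, from which x ∈ D.

Only the reverse inclusion holds.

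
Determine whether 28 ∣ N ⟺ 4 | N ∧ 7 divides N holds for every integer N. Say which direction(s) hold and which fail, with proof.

(⟹) If 28 ∣ N, write N = 28q. Since 28 = 7·4, N = 4·(7q), so 4 ∣ N; and since 28 = 4·7, N = 7·(4q), so 7 ∣ N.

(⟸) Suppose 4 ∣ N and 7 ∣ N. Any common multiple of 4 and 7 is a multiple of their lcm; here gcd(4, 7) = 1, so lcm(4, 7) = 4·7 = 28, so 28 ∣ N.

Equivalent; both directions hold.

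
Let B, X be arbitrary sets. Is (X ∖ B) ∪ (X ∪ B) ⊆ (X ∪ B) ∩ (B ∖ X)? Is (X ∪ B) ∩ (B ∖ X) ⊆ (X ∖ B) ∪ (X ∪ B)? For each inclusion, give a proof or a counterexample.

The sets are not equal: only the reverse inclusion holds.

(⊆) This inclusion fails. Take B = ∅, X = {1}; then 1 ∈ (X ∖ B) ∪ (X ∪ B) but 1 ∉ (X ∪ B) ∩ (B ∖ X).

(⊇) Let x ∈ (X ∪ B) ∩ (B ∖ X). Then x ∈ B and x ∉ X, from which x ∈ (X ∖ B) ∪ (X ∪ B).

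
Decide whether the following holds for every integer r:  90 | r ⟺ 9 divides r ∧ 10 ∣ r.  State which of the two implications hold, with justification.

Both directions hold.

[⇒] If 90 ∣ r, write r = 90q. Since 90 = 10·9, r = 9·(10q), so 9 ∣ r; and since 90 = 9·10, r = 10·(9q), so 10 ∣ r.

[⇐] Suppose 9 ∣ r and 10 ∣ r. Any common multiple of 9 and 10 is a multiple of their lcm; here gcd(9, 10) = 1, so lcm(9, 10) = 9·10 = 90, so 90 ∣ r.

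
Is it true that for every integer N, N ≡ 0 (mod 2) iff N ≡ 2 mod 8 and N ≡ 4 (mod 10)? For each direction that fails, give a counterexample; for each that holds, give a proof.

Forward direction. This fails: N = 0 gives 0 ≡ 0 (mod 2) but 0 ≡ 0 (mod 8), so the conjunction on the right does not hold.

Converse. If N ≡ 2 (mod 8) and N ≡ 4 (mod 10), then by the Chinese remainder theorem N ≡ 34 (mod 40). Since 34 ≡ 0 (mod 2) and 2 ∣ 40, we get N ≡ 0 (mod 2).

Only the reverse direction holds.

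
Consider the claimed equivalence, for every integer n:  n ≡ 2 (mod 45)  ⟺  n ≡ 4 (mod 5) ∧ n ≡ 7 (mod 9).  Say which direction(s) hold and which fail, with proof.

(→) This fails: n = 2 gives 2 ≡ 2 (mod 45) but 2 ≡ 2 (mod 5), so the conjunction on the right does not hold.

(←) This fails: n = 34 satisfies both congruences on the right (34 ≡ 4 mod 5 and 34 ≡ 7 mod 9) yet 34 ≡ 34 (mod 45), not 2.

(⇒) fails and (⇐) fails.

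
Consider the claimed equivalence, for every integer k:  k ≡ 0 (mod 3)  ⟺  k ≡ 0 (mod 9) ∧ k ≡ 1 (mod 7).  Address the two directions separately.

Only the converse holds.

[⇐] If k ≡ 0 (mod 9) and k ≡ 1 (mod 7), then by the Chinese remainder theorem k ≡ 36 (mod 63). Since 36 ≡ 0 (mod 3) and 3 ∣ 63, we get k ≡ 0 (mod 3).

[⇒] This fails: k = 0 gives 0 ≡ 0 (mod 3) but 0 ≡ 0 (mod 7), so the conjunction on the right does not hold.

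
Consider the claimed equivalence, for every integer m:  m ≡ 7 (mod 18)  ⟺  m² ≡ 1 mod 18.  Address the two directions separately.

Both directions fail.

(⟹) This fails: take m = 7. Then 7 ≡ 7 (mod 18), but 7² = 49 ≡ 13 (mod 18), not 1.

(⟸) This fails: take m = 1. Then 1² = 1 ≡ 1 (mod 18), yet 1 ≡ 1 (mod 18), not 7.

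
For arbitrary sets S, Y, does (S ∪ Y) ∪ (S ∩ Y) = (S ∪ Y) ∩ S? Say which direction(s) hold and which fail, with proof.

(⟹) This inclusion fails. Take S = ∅, Y = {1}; then 1 ∈ (S ∪ Y) ∪ (S ∩ Y) but 1 ∉ (S ∪ Y) ∩ S.

(⟸) Let x ∈ (S ∪ Y) ∩ S. Then either x ∈ S and x ∉ Y; or x ∈ S ∩ Y. In each case x ∈ (S ∪ Y) ∪ (S ∩ Y), so (S ∪ Y) ∩ S ⊆ (S ∪ Y) ∪ (S ∩ Y).

Only the reverse inclusion holds.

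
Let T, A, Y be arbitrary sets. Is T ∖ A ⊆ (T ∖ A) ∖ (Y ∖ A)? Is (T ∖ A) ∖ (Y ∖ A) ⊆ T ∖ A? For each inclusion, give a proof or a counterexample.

The sets are not equal: only the reverse inclusion holds.

(⟸) Let x ∈ (T ∖ A) ∖ (Y ∖ A). Then x ∈ T and x ∉ A, Y, from which x ∈ T ∖ A.

(⟹) This inclusion fails. Take T = {1}, A = ∅, Y = {1}; then 1 ∈ T ∖ A but 1 ∉ (T ∖ A) ∖ (Y ∖ A).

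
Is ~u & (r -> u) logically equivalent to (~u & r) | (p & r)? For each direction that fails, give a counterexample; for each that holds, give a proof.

Neither implication holds.

Forward direction. This fails. Under r = F, u = F, p = F, the left side is true but the right side is false.

Converse. This fails. Under r = T, u = F, p = F, the left side is false but the right side is true.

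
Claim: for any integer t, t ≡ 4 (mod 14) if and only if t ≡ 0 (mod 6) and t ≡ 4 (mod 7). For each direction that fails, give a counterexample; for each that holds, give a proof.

Only the converse holds.

[⇒] This fails: t = 32 gives 32 ≡ 4 (mod 14) but 32 ≡ 2 (mod 6), so the conjunction on the right does not hold.

[⇐] Conversely, if t ≡ 0 (mod 6) and t ≡ 4 (mod 7), then by the Chinese remainder theorem t ≡ 18 (mod 42). Since 18 ≡ 4 (mod 14) and 14 ∣ 42, we get t ≡ 4 (mod 14).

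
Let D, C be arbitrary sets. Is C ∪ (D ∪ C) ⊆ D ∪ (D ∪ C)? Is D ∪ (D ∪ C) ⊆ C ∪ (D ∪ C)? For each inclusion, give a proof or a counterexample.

Both inclusions hold.

(⟹) Let x ∈ C ∪ (D ∪ C). Then either x ∈ D and x ∉ C; or x ∈ C and x ∉ D; or x ∈ D ∩ C. In each case x ∈ D ∪ (D ∪ C), so C ∪ (D ∪ C) ⊆ D ∪ (D ∪ C).

(⟸) Let x ∈ D ∪ (D ∪ C). Then either x ∈ D and x ∉ C; or x ∈ C and x ∉ D; or x ∈ D ∩ C. In each case x ∈ C ∪ (D ∪ C), so D ∪ (D ∪ C) ⊆ C ∪ (D ∪ C).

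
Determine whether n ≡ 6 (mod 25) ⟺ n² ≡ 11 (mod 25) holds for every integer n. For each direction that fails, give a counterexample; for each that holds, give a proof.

Only the forward implication holds.

Converse. This fails: take n = 19. Then 19² = 361 ≡ 11 (mod 25), yet 19 ≡ 19 (mod 25), not 6.

Forward direction. Suppose n ≡ 6 (mod 25). Write n = 25j + 6. Then (25j + 6)² = 625j² + 300j + 36 = 25(25j² + 12j + 1) + 11, so n² ≡ 11 (mod 25).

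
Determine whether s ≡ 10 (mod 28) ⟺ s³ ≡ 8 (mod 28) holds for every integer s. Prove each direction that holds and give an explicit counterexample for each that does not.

(⇒) This fails: take s = 10. Then 10 ≡ 10 (mod 28), but 10³ = 1000 ≡ 20 (mod 28), not 8.

(⇐) This fails: take s = 2. Then 2³ = 8 ≡ 8 (mod 28), yet 2 ≡ 2 (mod 28), not 10.

Neither implication holds.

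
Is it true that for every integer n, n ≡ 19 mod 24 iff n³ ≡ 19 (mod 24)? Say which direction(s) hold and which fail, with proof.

(⟸) Suppose n³ ≡ 19 (mod 24). The only residue r in {0, …, 23} with r³ ≡ 19 (mod 24) is r = 19, so n ≡ 19 (mod 24).

(⟹) Suppose n ≡ 19 mod 24. Write n = 24j + 19. Then (24j + 19)³ = 13824j³ + 32832j² + 25992j + 6859 = 24(576j³ + 1368j² + 1083j + 285) + 19, so n³ ≡ 19 (mod 24).

Both implications hold.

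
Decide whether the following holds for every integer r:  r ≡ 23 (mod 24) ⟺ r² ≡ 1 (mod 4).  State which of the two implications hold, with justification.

(⇒) Suppose r ≡ 23 (mod 24). Then r² ≡ 23² = 529 (mod 24), and since 4 ∣ 24, also r² ≡ 1 (mod 4).

(⇐) This fails: take r = 1. Then 1² = 1 ≡ 1 (mod 4), yet 1 ≡ 1 (mod 24), not 23.

Not equivalent: only (⇒) holds.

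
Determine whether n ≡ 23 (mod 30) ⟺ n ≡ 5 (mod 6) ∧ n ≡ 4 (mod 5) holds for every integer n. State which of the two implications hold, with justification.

(⇒) fails and (⇐) fails.

(⇒) This fails: n = 23 gives 23 ≡ 23 (mod 30) but 23 ≡ 3 (mod 5), so the conjunction on the right does not hold.

(⇐) This fails: n = 29 satisfies both congruences on the right (29 ≡ 5 mod 6 and 29 ≡ 4 mod 5) yet 29 ≡ 29 (mod 30), not 23.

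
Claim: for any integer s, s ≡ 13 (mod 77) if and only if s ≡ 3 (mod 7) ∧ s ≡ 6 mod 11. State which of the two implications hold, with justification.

(→) This fails: s = 13 gives 13 ≡ 13 (mod 77) but 13 ≡ 6 (mod 7), so the conjunction on the right does not hold.

(←) This fails: s = 17 satisfies both congruences on the right (17 ≡ 3 mod 7 and 17 ≡ 6 mod 11) yet 17 ≡ 17 (mod 77), not 13.

Neither implication holds.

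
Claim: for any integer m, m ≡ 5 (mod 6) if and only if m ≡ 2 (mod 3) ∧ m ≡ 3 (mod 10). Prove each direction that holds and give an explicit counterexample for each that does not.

(⇒) This fails: m = 5 gives 5 ≡ 5 (mod 6) but 5 ≡ 5 (mod 10), so the conjunction on the right does not hold.

(⇐) Conversely, if m ≡ 2 (mod 3) and m ≡ 3 (mod 10), then by the Chinese remainder theorem m ≡ 23 (mod 30). Since 23 ≡ 5 (mod 6) and 6 ∣ 30, we get m ≡ 5 (mod 6).

The forward direction fails; the converse holds.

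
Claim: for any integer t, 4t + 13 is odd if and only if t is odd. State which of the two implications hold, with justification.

(⇒) fails; (⇐) holds.

Forward direction. This fails: take t = 2. Then 4t + 13 = 21, which is odd, yet t = 2 is even, not odd.

Converse. Suppose t is odd. Since 4 is even, 4t is even for every t, so 4t + 13 has the same parity as 13, which is odd. Hence 4t + 13 is odd.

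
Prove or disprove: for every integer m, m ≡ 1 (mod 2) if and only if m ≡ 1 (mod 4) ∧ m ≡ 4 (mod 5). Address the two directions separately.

(⇒) This fails: m = 1 gives 1 ≡ 1 (mod 2) but 1 ≡ 1 (mod 5), so the conjunction on the right does not hold.

(⇐) Conversely, if m ≡ 1 (mod 4) and m ≡ 4 (mod 5), then by the Chinese remainder theorem m ≡ 9 (mod 20). Since 9 ≡ 1 (mod 2) and 2 ∣ 20, we get m ≡ 1 (mod 2).

Not equivalent: only (⇐) holds.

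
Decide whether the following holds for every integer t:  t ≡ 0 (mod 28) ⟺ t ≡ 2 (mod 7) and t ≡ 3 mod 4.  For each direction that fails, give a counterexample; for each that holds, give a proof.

Forward direction. This fails: t = 0 gives 0 ≡ 0 (mod 28) but 0 ≡ 0 (mod 7), so the conjunction on the right does not hold.

Converse. This fails: t = 23 satisfies both congruences on the right (23 ≡ 2 mod 7 and 23 ≡ 3 mod 4) yet 23 ≡ 23 (mod 28), not 0.

Both directions fail.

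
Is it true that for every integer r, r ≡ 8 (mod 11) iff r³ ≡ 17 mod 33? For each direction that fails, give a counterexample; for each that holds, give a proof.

(⇒) This fails: take r = 19. Then 19 ≡ 8 (mod 11), but 19³ = 6859 ≡ 28 (mod 33), not 17.

(⇐) Conversely, the residues r modulo 33 with r³ ≡ 17 (mod 33) are exactly {8}, and each is ≡ 8 (mod 11).

Only the converse holds.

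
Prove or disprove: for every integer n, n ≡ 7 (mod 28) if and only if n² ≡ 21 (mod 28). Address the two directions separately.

Not equivalent: only (⇒) holds.

(⟹) Suppose n ≡ 7 (mod 28). Write n = 28j + 7. Then (28j + 7)² = 784j² + 392j + 49 = 28(28j² + 14j + 1) + 21, so n² ≡ 21 (mod 28).

(⟸) This fails: take n = 21. Then 21² = 441 ≡ 21 (mod 28), yet 21 ≡ 21 (mod 28), not 7.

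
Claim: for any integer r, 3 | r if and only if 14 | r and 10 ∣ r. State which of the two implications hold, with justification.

[⇒] This fails: take r = 3. Certainly 3 ∣ 3, but 14 ∤ 3.

[⇐] This fails: take r = 70. Both 14 ∣ 70 and 10 ∣ 70, yet 70 is not a multiple of 3 (since 70 = 23·3 + 1), so 3 ∤ 70.

Both directions fail.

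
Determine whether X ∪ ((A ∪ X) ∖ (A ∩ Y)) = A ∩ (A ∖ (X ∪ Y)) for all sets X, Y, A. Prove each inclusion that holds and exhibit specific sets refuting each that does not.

(⊆) fails; (⊇) holds.

(⊆) This inclusion fails. Take X = {1}, Y = ∅, A = ∅; then 1 ∈ X ∪ ((A ∪ X) ∖ (A ∩ Y)) but 1 ∉ A ∩ (A ∖ (X ∪ Y)).

(⊇) Let x ∈ A ∩ (A ∖ (X ∪ Y)). Then x ∈ A and x ∉ X, Y, from which x ∈ X ∪ ((A ∪ X) ∖ (A ∩ Y)).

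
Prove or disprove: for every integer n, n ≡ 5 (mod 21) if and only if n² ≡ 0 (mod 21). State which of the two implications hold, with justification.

Neither implication holds.

Forward direction. This fails: take n = 5. Then 5 ≡ 5 (mod 21), but 5² = 25 ≡ 4 (mod 21), not 0.

Converse. This fails: take n = 0. Then 0² = 0 ≡ 0 (mod 21), yet 0 ≡ 0 (mod 21), not 5.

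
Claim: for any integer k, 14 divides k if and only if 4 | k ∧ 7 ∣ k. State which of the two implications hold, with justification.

Only the reverse direction holds.

(⇒) This fails: take k = 14. Certainly 14 ∣ 14, but 4 ∤ 14.

(⇐) Suppose 4 ∣ k and 7 ∣ k. Any common multiple of 4 and 7 is a multiple of their lcm; here gcd(4, 7) = 1, so lcm(4, 7) = 4·7 = 28, so 28 ∣ k. Since 14 ∣ 28, it follows that 14 ∣ k.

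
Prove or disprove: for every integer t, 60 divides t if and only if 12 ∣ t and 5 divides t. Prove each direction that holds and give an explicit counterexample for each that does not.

Both directions hold.

(→) If 60 ∣ t, write t = 60q. Since 60 = 5·12, t = 12·(5q), so 12 ∣ t; and since 60 = 12·5, t = 5·(12q), so 5 ∣ t.

(←) Suppose 12 ∣ t and 5 ∣ t. Any common multiple of 12 and 5 is a multiple of their lcm; here gcd(12, 5) = 1, so lcm(12, 5) = 12·5 = 60, so 60 ∣ t.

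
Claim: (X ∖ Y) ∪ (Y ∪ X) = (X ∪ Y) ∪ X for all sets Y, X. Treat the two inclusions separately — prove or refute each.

Both inclusions hold; the sets are equal.

(⟹) Let x ∈ (X ∖ Y) ∪ (Y ∪ X). Then either x ∈ Y and x ∉ X; or x ∈ X and x ∉ Y; or x ∈ Y ∩ X. In each case x ∈ (X ∪ Y) ∪ X, so (X ∖ Y) ∪ (Y ∪ X) ⊆ (X ∪ Y) ∪ X.

(⟸) Let x ∈ (X ∪ Y) ∪ X. Then either x ∈ Y and x ∉ X; or x ∈ X and x ∉ Y; or x ∈ Y ∩ X. In each case x ∈ (X ∖ Y) ∪ (Y ∪ X), so (X ∪ Y) ∪ X ⊆ (X ∖ Y) ∪ (Y ∪ X).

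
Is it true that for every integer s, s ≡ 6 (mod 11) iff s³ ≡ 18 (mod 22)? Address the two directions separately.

(→) This fails: take s = 17. Then 17 ≡ 6 (mod 11), but 17³ = 4913 ≡ 7 (mod 22), not 18.

(←) Conversely, the residues r modulo 22 with r³ ≡ 18 (mod 22) are exactly {6}, and each is ≡ 6 (mod 11).

Only the reverse direction holds.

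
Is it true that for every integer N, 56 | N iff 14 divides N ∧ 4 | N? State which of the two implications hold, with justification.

[⇐] This fails: take N = 28. Both 14 ∣ 28 and 4 ∣ 28, yet 28 is not a multiple of 56 (since 28 = 0·56 + 28), so 56 ∤ 28.

[⇒] If 56 ∣ N, write N = 56q. Since 56 = 4·14, N = 14·(4q), so 14 ∣ N; and since 56 = 14·4, N = 4·(14q), so 4 ∣ N.

(⇒) holds; (⇐) fails.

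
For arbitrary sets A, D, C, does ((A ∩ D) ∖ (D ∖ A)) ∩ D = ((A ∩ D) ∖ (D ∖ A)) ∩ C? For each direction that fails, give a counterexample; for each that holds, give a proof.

The sets are not equal: only the reverse inclusion holds.

Forward inclusion. This inclusion fails. Take A = {1}, D = {1}, C = ∅; then 1 ∈ ((A ∩ D) ∖ (D ∖ A)) ∩ D but 1 ∉ ((A ∩ D) ∖ (D ∖ A)) ∩ C.

Reverse inclusion. Let x ∈ ((A ∩ D) ∖ (D ∖ A)) ∩ C. Then x ∈ A ∩ D ∩ C, from which x ∈ ((A ∩ D) ∖ (D ∖ A)) ∩ D.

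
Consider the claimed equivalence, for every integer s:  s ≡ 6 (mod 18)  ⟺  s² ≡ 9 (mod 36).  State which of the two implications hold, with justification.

(⇒) This fails: take s = 6. Then 6 ≡ 6 (mod 18), but 6² = 36 ≡ 0 (mod 36), not 9.

(⇐) This fails: take s = 3. Then 3² = 9 ≡ 9 (mod 36), yet 3 ≡ 3 (mod 18), not 6.

Neither direction holds.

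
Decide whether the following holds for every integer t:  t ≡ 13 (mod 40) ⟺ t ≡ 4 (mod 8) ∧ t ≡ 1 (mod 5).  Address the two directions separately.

Both directions fail.

[⇒] This fails: t = 13 gives 13 ≡ 13 (mod 40) but 13 ≡ 5 (mod 8), so the conjunction on the right does not hold.

[⇐] This fails: t = 36 satisfies both congruences on the right (36 ≡ 4 mod 8 and 36 ≡ 1 mod 5) yet 36 ≡ 36 (mod 40), not 13.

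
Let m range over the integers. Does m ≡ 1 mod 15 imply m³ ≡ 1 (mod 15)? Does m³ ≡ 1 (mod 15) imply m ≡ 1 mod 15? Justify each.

Both directions hold; the statement is true.

(⟹) Suppose m ≡ 1 mod 15. Write m = 15j + 1. Then (15j + 1)³ = 3375j³ + 675j² + 45j + 1 = 15(225j³ + 45j² + 3j) + 1, so m³ ≡ 1 (mod 15).

(⟸) Conversely, suppose m³ ≡ 1 (mod 15). The only residue r in {0, …, 14} with r³ ≡ 1 (mod 15) is r = 1, so m ≡ 1 (mod 15).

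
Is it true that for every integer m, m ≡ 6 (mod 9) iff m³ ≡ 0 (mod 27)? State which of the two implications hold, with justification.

Only the forward direction holds.

(⇐) This fails: take m = 0. Then 0³ = 0 ≡ 0 (mod 27), yet 0 ≡ 0 (mod 9), not 6.

(⇒) Suppose m ≡ 6 (mod 9). Working modulo 27, m ∈ {6, 15, 24}; for each such r, r³ ≡ 0 (mod 27).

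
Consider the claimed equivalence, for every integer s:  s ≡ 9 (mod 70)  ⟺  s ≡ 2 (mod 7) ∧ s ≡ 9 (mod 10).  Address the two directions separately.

Both directions hold; the statement is true.

(⇒) Suppose s ≡ 9 (mod 70); write s = 70j + 9. Since 7 ∣ 70, reducing mod 7 gives s ≡ 9 ≡ 2 (mod 7); since 10 ∣ 70, reducing mod 10 gives s ≡ 9 (mod 10).

(⇐) Conversely, if s ≡ 2 (mod 7) and s ≡ 9 (mod 10), then by the Chinese remainder theorem s ≡ 9 (mod 70). This is exactly s ≡ 9 (mod 70).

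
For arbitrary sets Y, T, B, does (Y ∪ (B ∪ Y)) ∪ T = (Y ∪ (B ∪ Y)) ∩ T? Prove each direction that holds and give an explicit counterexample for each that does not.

(⟹) This inclusion fails. Take Y = {1}, T = ∅, B = ∅; then 1 ∈ (Y ∪ (B ∪ Y)) ∪ T but 1 ∉ (Y ∪ (B ∪ Y)) ∩ T.

(⟸) Let x ∈ (Y ∪ (B ∪ Y)) ∩ T. Then either x ∈ Y ∩ T and x ∉ B; or x ∈ T ∩ B and x ∉ Y; or x ∈ Y ∩ T ∩ B. In each case x ∈ (Y ∪ (B ∪ Y)) ∪ T, so (Y ∪ (B ∪ Y)) ∩ T ⊆ (Y ∪ (B ∪ Y)) ∪ T.

(⊆) fails; (⊇) holds.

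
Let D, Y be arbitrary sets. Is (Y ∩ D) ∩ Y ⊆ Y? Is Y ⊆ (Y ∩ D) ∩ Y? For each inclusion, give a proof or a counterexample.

(⊆) holds; (⊇) fails.

Forward inclusion. Let x ∈ (Y ∩ D) ∩ Y. Then x ∈ D ∩ Y, from which x ∈ Y.

Reverse inclusion. This inclusion fails. Take D = ∅, Y = {1}; then 1 ∈ Y but 1 ∉ (Y ∩ D) ∩ Y.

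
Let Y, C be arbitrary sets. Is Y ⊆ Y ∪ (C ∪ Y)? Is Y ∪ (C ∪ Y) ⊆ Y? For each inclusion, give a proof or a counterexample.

Only the forward inclusion holds.

(⊆) Let x ∈ Y. Then either x ∈ Y and x ∉ C; or x ∈ Y ∩ C. In each case x ∈ Y ∪ (C ∪ Y), so Y ⊆ Y ∪ (C ∪ Y).

(⊇) This inclusion fails. Take Y = ∅, C = {1}; then 1 ∈ Y ∪ (C ∪ Y) but 1 ∉ Y.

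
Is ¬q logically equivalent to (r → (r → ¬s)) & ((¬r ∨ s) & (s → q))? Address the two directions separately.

(⟹) This fails. Under r = T, q = F, s = F, the left side is true but the right side is false.

(⟸) This fails. Under r = F, q = T, s = F, the left side is false but the right side is true.

(⇒) fails and (⇐) fails.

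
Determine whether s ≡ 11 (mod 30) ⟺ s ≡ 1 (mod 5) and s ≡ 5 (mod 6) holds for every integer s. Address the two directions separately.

Both directions hold; the statement is true.

Forward direction. Suppose s ≡ 11 (mod 30); write s = 30j + 11. Since 5 ∣ 30, reducing mod 5 gives s ≡ 11 ≡ 1 (mod 5); since 6 ∣ 30, reducing mod 6 gives s ≡ 11 ≡ 5 (mod 6).

Converse. If s ≡ 1 (mod 5) and s ≡ 5 (mod 6), then by the Chinese remainder theorem s ≡ 11 (mod 30). This is exactly s ≡ 11 (mod 30).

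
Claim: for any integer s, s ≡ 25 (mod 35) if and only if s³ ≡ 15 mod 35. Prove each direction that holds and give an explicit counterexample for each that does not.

(→) Suppose s ≡ 25 (mod 35). Write s = 35j + 25. Then (35j + 25)³ = 42875j³ + 91875j² + 65625j + 15625 = 35(1225j³ + 2625j² + 1875j + 446) + 15, so s³ ≡ 15 (mod 35).

(←) This fails: take s = 15. Then 15³ = 3375 ≡ 15 (mod 35), yet 15 ≡ 15 (mod 35), not 25.

The forward direction holds; the converse fails.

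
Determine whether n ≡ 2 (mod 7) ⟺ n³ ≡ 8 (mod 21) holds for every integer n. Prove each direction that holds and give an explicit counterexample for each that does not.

(⇒) This fails: take n = 9. Then 9 ≡ 2 (mod 7), but 9³ = 729 ≡ 15 (mod 21), not 8.

(⇐) This fails: take n = 8. Then 8³ = 512 ≡ 8 (mod 21), yet 8 ≡ 1 (mod 7), not 2.

Neither implication holds.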